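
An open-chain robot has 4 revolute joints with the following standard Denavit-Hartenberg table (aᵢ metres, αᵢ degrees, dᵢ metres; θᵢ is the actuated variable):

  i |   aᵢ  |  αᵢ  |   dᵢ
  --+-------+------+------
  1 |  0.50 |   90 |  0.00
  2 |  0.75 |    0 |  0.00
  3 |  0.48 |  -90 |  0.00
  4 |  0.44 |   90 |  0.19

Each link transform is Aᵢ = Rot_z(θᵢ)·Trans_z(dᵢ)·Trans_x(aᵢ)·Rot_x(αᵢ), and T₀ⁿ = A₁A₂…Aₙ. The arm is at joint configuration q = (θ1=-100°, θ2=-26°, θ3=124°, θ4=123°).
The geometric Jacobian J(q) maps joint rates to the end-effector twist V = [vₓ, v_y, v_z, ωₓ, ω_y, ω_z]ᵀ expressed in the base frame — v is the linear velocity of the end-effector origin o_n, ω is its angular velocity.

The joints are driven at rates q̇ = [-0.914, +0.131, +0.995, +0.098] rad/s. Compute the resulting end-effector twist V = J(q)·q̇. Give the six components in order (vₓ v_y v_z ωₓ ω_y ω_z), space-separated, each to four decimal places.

o_n = [0.1980, -1.0021, -0.1172]
J₁: ẑ×o_n = [1.0021, 0.1980, -0.0000], ω = ẑ
J2: z=[-0.9848, 0.1736, 0.0000] o=[-0.0868, -0.4924, 0.0000] → [-0.0204, -0.1154, 0.4525, -0.9848, 0.1736, 0.0000]
J3: z=[-0.9848, 0.1736, 0.0000] o=[-0.2039, -1.1563, -0.3288] → [0.0367, 0.2084, -0.2216, -0.9848, 0.1736, 0.0000]
J4: z=[0.1720, 0.9752, -0.1392] o=[-0.1923, -1.0905, 0.1466] → [-0.2449, -0.0090, -0.3654, 0.1720, 0.9752, -0.1392]
V = J·q̇ = [-0.9060, 0.0103, -0.1970, -1.0920, 0.2911, -0.9276]

-0.9060 0.0103 -0.1970 -1.0920 0.2911 -0.9276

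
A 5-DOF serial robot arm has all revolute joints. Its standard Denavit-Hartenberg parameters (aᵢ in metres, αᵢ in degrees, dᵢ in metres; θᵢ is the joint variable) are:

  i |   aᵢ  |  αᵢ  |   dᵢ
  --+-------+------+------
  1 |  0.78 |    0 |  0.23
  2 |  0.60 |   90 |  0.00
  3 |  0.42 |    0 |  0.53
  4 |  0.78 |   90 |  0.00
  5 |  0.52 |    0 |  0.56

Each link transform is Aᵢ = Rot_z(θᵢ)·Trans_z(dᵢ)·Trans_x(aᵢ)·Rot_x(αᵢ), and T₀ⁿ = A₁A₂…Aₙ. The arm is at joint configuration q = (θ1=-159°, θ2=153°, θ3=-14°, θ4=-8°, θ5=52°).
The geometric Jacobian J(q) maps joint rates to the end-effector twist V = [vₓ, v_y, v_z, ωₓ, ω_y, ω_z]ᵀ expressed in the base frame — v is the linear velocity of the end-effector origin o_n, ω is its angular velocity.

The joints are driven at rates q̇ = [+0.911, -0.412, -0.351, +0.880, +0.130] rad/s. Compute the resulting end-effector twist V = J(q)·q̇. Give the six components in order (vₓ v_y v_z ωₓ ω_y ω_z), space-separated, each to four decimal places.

o_n = [0.9814, -1.4042, -0.8030]
J₁: ẑ×o_n = [1.4042, 0.9814, -0.0000], ω = ẑ
J2: z=[0.0000, 0.0000, 1.0000] o=[-0.7282, -0.2795, 0.2300] → [1.1246, 1.7096, -0.0000, 0.0000, 0.0000, 1.0000]
J3: z=[-0.1045, -0.9945, 0.0000] o=[-0.1315, -0.3422, 0.2300] → [1.0273, -0.1080, 1.2178, -0.1045, -0.9945, 0.0000]
J4: z=[-0.1045, -0.9945, 0.0000] o=[0.2184, -0.9119, 0.1284] → [0.9262, -0.0974, 0.8103, -0.1045, -0.9945, 0.0000]
J5: z=[-0.3726, 0.0392, -0.9272] o=[0.9377, -0.9875, -0.1638] → [-0.4113, -0.2787, 0.1535, -0.3726, 0.0392, -0.9272]
V = J·q̇ = [1.2169, 0.1057, 0.3055, -0.1037, -0.5210, 0.3785]

1.2169 0.1057 0.3055 -0.1037 -0.5210 0.3785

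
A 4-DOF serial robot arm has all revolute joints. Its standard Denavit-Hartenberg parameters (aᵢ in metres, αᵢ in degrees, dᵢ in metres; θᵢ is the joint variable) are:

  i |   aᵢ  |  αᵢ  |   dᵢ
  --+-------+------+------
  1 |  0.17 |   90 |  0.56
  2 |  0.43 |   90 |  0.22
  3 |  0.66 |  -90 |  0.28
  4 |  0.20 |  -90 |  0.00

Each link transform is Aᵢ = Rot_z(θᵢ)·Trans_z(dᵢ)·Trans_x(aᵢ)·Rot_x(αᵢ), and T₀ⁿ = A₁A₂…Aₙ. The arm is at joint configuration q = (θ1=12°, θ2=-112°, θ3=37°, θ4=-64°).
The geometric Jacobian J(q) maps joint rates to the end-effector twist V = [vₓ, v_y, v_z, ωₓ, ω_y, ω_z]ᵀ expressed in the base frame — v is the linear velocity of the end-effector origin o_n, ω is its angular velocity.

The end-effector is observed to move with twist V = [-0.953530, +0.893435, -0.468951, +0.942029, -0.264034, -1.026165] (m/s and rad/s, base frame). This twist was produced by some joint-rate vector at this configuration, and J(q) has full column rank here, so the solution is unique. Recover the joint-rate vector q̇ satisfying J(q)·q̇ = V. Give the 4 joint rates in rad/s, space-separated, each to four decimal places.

-0.9980 0.0580 -0.8140 0.4960

o_n = [-0.4877, -0.7886, -0.2201]
J₁: ẑ×o_n = [0.7886, -0.4877, 0.0000], ω = ẑ
J2: z=[0.2079, -0.9781, 0.0000] o=[0.1663, 0.0353, 0.5600] → [0.7631, 0.1622, -0.8110, 0.2079, -0.9781, 0.0000]
J3: z=[-0.9069, -0.1928, 0.3746] o=[0.0545, -0.2133, 0.1613] → [0.2890, -0.5490, 0.4172, -0.9069, -0.1928, 0.3746]
J4: z=[0.3866, -0.7343, 0.5580] o=[-0.3100, -0.6969, -0.2225] → [0.0494, -0.1001, -0.1660, 0.3866, -0.7343, 0.5580]
q̇ = J⁺·V = [-0.9980, 0.0580, -0.8140, 0.4960]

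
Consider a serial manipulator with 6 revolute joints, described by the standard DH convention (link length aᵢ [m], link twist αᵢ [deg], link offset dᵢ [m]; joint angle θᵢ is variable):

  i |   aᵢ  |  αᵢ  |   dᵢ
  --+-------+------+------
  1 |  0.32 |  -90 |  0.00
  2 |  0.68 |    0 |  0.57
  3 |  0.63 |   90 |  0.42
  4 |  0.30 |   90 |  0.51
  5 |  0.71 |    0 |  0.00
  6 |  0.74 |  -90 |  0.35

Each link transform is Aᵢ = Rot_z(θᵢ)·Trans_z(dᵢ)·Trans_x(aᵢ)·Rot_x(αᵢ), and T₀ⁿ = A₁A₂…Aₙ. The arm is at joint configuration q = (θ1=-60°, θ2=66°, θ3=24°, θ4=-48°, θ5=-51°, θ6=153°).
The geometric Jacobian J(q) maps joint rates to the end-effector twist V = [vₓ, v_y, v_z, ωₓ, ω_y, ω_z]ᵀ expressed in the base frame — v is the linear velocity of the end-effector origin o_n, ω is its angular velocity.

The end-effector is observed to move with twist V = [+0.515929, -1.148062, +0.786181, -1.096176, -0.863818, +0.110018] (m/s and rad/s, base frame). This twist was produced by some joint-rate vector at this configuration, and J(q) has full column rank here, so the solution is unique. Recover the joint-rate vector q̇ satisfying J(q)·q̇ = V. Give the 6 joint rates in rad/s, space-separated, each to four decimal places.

o_n = [0.9122, -0.9498, -1.3879]
J₁: ẑ×o_n = [0.9498, 0.9122, -0.0000], ω = ẑ
J2: z=[0.8660, 0.5000, 0.0000] o=[0.1600, -0.2771, 0.0000] → [-0.6939, 1.2019, -0.9586, 0.8660, 0.5000, 0.0000]
J3: z=[0.8660, 0.5000, 0.0000] o=[0.7919, -0.2317, -0.6212] → [-0.3833, 0.6640, -0.6821, 0.8660, 0.5000, 0.0000]
J4: z=[0.5000, -0.8660, -0.0000] o=[1.1557, -0.0217, -1.2512] → [0.1184, 0.0683, -0.6749, 0.5000, -0.8660, -0.0000]
J5: z=[-0.5795, -0.3346, 0.7431] o=[1.2176, -0.5748, -1.4520] → [0.2572, -0.1898, 0.1151, -0.5795, -0.3346, 0.7431]
J6: z=[-0.5795, -0.3346, 0.7431] o=[0.6541, -0.2630, -1.7509] → [0.3889, 0.4022, 0.4843, -0.5795, -0.3346, 0.7431]
q̇ = J⁺·V = [-0.1590, -0.3630, -0.7760, 0.2000, 0.3560, 0.0060]

-0.1590 -0.3630 -0.7760 0.2000 0.3560 0.0060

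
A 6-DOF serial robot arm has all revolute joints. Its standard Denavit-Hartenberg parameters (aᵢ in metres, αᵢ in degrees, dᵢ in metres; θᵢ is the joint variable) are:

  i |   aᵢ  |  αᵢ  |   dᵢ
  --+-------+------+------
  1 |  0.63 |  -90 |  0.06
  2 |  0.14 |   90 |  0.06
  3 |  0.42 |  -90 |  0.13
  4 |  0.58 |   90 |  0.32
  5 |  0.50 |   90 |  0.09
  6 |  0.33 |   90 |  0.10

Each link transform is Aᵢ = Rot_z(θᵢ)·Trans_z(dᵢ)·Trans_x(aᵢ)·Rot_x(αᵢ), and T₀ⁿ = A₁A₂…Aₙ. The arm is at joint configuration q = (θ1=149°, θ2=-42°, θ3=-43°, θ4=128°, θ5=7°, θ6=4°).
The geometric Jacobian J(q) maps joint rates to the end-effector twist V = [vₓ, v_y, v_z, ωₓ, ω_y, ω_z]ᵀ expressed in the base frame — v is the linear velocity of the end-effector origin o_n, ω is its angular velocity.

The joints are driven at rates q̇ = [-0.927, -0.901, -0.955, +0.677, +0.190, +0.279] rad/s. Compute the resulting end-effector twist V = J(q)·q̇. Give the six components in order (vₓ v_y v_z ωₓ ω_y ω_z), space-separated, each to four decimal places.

o_n = [-1.4846, 0.2593, -0.6606]
J₁: ẑ×o_n = [-0.2593, -1.4846, 0.0000], ω = ẑ
J2: z=[-0.5150, -0.8572, 0.0000] o=[-0.5400, 0.3245, 0.0600] → [0.6177, -0.3711, -0.7760, -0.5150, -0.8572, 0.0000]
J3: z=[0.5736, -0.3446, 0.7431] o=[-0.6601, 0.3266, 0.1537] → [0.3307, -0.1457, -0.3228, 0.5736, -0.3446, 0.7431]
J4: z=[-0.8111, -0.3659, 0.4563] o=[-0.6337, 0.6449, 0.4558] → [0.5844, -1.2938, 0.0015, -0.8111, -0.3659, 0.4563]
J5: z=[-0.4434, 0.8934, -0.0719] o=[-1.1144, 0.3767, 0.0875] → [-0.6768, -0.3051, 0.3827, -0.4434, 0.8934, -0.0719]
J6: z=[0.7586, 0.3314, -0.5610] o=[-1.3931, 0.3054, -0.3313] → [-0.1350, 0.3011, -0.0047, 0.7586, 0.3314, -0.5610]
V = J·q̇ = [-0.4026, 0.9998, 1.0799, -0.5054, 1.1159, -1.4979]

-0.4026 0.9998 1.0799 -0.5054 1.1159 -1.4979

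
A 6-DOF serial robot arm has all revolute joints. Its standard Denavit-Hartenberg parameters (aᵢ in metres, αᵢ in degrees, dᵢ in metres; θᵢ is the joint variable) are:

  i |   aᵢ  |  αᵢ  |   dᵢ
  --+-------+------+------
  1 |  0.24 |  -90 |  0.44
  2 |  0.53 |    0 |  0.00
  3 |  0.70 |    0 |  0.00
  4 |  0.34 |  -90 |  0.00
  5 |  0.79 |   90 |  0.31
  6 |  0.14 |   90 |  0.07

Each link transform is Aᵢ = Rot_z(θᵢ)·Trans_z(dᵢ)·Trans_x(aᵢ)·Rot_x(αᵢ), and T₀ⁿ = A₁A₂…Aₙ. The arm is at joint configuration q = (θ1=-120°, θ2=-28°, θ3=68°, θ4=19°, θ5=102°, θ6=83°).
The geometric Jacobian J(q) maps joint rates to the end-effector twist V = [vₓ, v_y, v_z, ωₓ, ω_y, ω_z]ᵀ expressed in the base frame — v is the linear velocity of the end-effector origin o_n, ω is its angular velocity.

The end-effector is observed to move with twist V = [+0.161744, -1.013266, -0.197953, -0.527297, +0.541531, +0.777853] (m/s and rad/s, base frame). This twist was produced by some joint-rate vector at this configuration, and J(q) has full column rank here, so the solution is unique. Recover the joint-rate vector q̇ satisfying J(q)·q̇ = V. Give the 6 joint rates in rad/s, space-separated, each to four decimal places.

o_n = [-1.1879, -0.4496, -0.1987]
J₁: ẑ×o_n = [0.4496, -1.1879, 0.0000], ω = ẑ
J2: z=[0.8660, -0.5000, 0.0000] o=[-0.1200, -0.2078, 0.4400] → [0.3193, 0.5531, -0.7433, 0.8660, -0.5000, 0.0000]
J3: z=[0.8660, -0.5000, 0.0000] o=[-0.3540, -0.6131, 0.6888] → [0.4437, 0.7686, -0.2754, 0.8660, -0.5000, 0.0000]
J4: z=[0.8660, -0.5000, 0.0000] o=[-0.6221, -1.0775, 0.2389] → [0.2188, 0.3789, 0.2609, 0.8660, -0.5000, 0.0000]
J5: z=[0.4286, 0.7423, -0.5150] o=[-0.7097, -1.2292, -0.0526] → [0.2931, 0.3089, 0.6891, 0.4286, 0.7423, -0.5150]
J6: z=[-0.4319, -0.3323, -0.8384] o=[-1.2037, -0.5394, -0.0714] → [0.1176, -0.0682, -0.0336, -0.4319, -0.3323, -0.8384]
q̇ = J⁺·V = [0.6730, 0.0680, 0.0370, -0.8740, 0.1220, -0.2000]

0.6730 0.0680 0.0370 -0.8740 0.1220 -0.2000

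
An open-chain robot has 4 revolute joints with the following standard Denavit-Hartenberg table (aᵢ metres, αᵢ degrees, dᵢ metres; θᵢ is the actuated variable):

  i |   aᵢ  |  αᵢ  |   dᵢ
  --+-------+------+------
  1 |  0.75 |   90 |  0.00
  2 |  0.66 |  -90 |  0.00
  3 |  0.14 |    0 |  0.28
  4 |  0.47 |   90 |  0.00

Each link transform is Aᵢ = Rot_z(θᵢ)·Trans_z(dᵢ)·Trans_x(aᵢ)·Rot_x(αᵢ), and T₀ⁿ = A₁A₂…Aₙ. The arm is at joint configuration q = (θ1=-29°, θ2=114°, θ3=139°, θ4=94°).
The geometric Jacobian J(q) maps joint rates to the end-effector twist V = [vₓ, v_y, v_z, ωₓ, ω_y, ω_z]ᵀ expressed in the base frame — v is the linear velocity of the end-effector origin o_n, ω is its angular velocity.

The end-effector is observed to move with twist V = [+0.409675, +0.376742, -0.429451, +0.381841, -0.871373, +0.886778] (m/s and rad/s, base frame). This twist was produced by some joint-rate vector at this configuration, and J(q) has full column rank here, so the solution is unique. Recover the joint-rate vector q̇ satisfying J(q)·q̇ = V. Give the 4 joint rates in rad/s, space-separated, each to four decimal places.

o_n = [0.1982, -0.4340, 0.1341]
J₁: ẑ×o_n = [0.4340, 0.1982, -0.0000], ω = ẑ
J2: z=[-0.4848, -0.8746, 0.0000] o=[0.6560, -0.3636, 0.0000] → [-0.1173, 0.0650, -0.3662, -0.4848, -0.8746, 0.0000]
J3: z=[-0.7990, 0.4429, -0.4067] o=[0.4212, -0.2335, 0.6029] → [-0.2892, -0.2839, 0.2590, -0.7990, 0.4429, -0.4067]
J4: z=[-0.7990, 0.4429, -0.4067] o=[0.2796, -0.0500, 0.3925] → [-0.2707, -0.1734, 0.3429, -0.7990, 0.4429, -0.4067]
q̇ = J⁺·V = [0.5500, 0.5770, -0.7840, -0.0440]

0.5500 0.5770 -0.7840 -0.0440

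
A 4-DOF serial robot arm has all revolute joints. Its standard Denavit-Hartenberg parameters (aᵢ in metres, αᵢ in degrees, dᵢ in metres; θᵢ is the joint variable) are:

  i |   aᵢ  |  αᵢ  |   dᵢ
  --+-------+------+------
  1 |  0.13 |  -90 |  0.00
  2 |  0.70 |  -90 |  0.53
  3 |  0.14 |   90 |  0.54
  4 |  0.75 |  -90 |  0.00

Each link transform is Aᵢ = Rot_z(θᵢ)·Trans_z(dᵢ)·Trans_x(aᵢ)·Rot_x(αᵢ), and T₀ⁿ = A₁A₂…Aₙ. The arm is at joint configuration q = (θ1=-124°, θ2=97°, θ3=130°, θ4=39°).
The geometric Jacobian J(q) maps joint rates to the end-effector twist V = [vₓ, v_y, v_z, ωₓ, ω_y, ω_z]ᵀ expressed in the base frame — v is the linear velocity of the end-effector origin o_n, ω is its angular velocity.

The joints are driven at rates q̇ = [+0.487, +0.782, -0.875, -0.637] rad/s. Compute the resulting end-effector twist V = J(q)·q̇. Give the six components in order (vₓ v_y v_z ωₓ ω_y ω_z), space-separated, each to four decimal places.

o_n = [0.4853, 0.7620, -0.1103]
J₁: ẑ×o_n = [-0.7620, 0.4853, 0.0000], ω = ẑ
J2: z=[0.8290, -0.5592, 0.0000] o=[-0.0727, -0.1078, 0.0000] → [0.0617, 0.0914, 1.0331, 0.8290, -0.5592, 0.0000]
J3: z=[0.5550, 0.8229, 0.1219] o=[0.4144, -0.3334, -0.6948] → [0.3475, -0.3158, 0.5496, 0.5550, 0.8229, 0.1219]
J4: z=[-0.4807, 0.4368, -0.7603] o=[0.6191, 0.1618, -0.5397] → [0.6439, 0.3081, -0.2301, -0.4807, 0.4368, -0.7603]
V = J·q̇ = [-1.0371, 0.3879, 0.4736, 0.4689, -1.4356, 0.8647]

-1.0371 0.3879 0.4736 0.4689 -1.4356 0.8647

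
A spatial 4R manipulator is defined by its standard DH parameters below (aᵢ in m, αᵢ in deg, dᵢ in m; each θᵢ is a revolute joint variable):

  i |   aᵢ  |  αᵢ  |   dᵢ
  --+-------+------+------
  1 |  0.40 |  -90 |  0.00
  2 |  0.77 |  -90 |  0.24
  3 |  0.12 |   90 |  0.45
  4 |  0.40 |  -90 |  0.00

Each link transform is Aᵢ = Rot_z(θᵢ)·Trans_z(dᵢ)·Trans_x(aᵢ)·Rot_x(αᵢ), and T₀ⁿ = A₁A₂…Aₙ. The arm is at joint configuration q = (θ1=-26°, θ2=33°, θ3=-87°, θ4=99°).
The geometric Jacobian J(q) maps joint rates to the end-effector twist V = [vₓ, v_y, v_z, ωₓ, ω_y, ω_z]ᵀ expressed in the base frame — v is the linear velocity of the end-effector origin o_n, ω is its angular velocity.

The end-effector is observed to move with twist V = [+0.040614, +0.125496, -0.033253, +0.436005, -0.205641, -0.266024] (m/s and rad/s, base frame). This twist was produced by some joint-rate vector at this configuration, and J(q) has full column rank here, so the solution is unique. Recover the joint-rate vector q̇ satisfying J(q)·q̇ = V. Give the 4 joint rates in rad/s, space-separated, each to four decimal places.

o_n = [0.6589, 0.0095, -1.1297]
J₁: ẑ×o_n = [-0.0095, 0.6589, 0.0000], ω = ẑ
J2: z=[0.4384, 0.8988, 0.0000] o=[0.3595, -0.1753, 0.0000] → [-1.0154, 0.4952, -0.1880, 0.4384, 0.8988, 0.0000]
J3: z=[-0.4895, 0.2388, -0.8387] o=[1.0451, -0.2427, -0.4194] → [0.0419, -0.0238, -0.0312, -0.4895, 0.2388, -0.8387]
J4: z=[-0.7298, 0.4142, 0.5439] o=[0.8821, -0.0299, -0.8002] → [-0.1579, -0.3619, 0.0637, -0.7298, 0.4142, 0.5439]
q̇ = J⁺·V = [-0.1080, 0.0320, -0.1300, -0.4910]

-0.1080 0.0320 -0.1300 -0.4910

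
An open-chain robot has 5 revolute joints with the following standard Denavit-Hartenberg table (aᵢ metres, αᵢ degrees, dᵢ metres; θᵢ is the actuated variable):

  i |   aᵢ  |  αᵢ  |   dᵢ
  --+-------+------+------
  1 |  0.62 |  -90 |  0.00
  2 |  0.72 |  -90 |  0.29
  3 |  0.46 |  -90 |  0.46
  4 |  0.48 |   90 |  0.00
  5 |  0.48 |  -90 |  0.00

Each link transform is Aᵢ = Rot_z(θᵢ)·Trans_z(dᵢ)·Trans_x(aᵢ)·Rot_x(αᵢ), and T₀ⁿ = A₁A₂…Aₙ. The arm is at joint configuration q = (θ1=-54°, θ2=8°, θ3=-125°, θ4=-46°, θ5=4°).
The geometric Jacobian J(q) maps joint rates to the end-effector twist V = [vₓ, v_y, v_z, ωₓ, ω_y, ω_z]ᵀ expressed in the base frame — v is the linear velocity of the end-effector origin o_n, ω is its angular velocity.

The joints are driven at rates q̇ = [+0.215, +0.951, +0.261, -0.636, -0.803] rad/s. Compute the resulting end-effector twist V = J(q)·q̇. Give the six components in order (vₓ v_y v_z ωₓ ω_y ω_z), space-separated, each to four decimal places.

o_n = [1.3259, 0.2704, -1.1527]
J₁: ẑ×o_n = [-0.2704, 1.3259, 0.0000], ω = ẑ
J2: z=[0.8090, 0.5878, 0.0000] o=[0.3644, -0.5016, 0.0000] → [-0.6775, 0.9325, 0.0595, 0.8090, 0.5878, 0.0000]
J3: z=[-0.0818, 0.1126, -0.9903] o=[1.0181, -0.9080, -0.1002] → [1.0484, -0.3909, -0.1310, -0.0818, 0.1126, -0.9903]
J4: z=[0.9408, -0.3191, -0.1140] o=[1.1318, -0.4233, -0.5190] → [0.2813, 0.5740, 0.7146, 0.9408, -0.3191, -0.1140]
J5: z=[-0.2934, -0.5987, -0.7453] o=[1.2132, -0.0707, -0.8343] → [0.4448, -0.1774, -0.0326, -0.2934, -0.5987, -0.7453]
V = J·q̇ = [-0.9649, 0.8473, -0.4060, 0.3852, 1.2721, 0.6275]

-0.9649 0.8473 -0.4060 0.3852 1.2721 0.6275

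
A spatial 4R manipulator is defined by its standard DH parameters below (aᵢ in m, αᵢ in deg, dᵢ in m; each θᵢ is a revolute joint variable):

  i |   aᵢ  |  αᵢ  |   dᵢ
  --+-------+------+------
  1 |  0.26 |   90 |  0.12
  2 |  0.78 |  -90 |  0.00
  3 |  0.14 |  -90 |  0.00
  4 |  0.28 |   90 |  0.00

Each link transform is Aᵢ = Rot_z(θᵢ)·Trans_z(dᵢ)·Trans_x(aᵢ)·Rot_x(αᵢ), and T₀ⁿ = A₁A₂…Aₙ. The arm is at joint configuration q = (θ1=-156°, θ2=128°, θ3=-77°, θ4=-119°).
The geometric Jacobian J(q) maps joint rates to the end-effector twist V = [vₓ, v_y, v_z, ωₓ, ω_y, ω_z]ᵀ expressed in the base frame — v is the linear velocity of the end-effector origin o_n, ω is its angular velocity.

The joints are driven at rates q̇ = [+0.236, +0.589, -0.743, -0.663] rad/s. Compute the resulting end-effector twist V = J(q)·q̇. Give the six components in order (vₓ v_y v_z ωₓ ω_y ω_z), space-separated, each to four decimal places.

o_n = [0.3763, 0.1721, 0.5846]
J₁: ẑ×o_n = [-0.1721, 0.3763, 0.0000], ω = ẑ
J2: z=[-0.4067, 0.9135, 0.0000] o=[-0.2375, -0.1058, 0.1200] → [0.4245, 0.1890, -0.6738, -0.4067, 0.9135, 0.0000]
J3: z=[0.7199, 0.3205, -0.6157] o=[0.2012, 0.0896, 0.7346] → [0.0027, 0.0002, 0.0033, 0.7199, 0.3205, -0.6157]
J4: z=[0.6395, 0.0385, 0.7678] o=[0.1634, 0.2221, 0.7595] → [0.0317, 0.2753, -0.0402, 0.6395, 0.0385, 0.7678]
V = J·q̇ = [0.1864, 0.0175, -0.3727, -1.1984, 0.2744, 0.1844]

0.1864 0.0175 -0.3727 -1.1984 0.2744 0.1844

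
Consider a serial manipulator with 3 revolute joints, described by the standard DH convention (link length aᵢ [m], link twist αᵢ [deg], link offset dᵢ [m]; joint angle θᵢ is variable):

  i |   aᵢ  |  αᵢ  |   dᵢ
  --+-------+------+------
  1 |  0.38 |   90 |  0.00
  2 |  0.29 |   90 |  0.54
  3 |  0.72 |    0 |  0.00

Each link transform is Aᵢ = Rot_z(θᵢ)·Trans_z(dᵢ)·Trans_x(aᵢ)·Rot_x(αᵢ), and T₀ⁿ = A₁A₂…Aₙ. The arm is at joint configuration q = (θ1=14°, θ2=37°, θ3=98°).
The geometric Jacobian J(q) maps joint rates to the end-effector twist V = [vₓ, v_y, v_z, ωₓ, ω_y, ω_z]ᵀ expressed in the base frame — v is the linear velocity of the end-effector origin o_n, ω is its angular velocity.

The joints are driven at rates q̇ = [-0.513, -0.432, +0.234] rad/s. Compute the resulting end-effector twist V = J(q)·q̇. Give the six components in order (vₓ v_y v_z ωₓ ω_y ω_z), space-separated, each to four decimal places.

-0.6448 -0.4176 -0.1659 0.0321 0.4532 -0.6999

o_n = [0.8189, -1.0872, 0.1142]
J₁: ẑ×o_n = [1.0872, 0.8189, -0.0000], ω = ẑ
J2: z=[0.2419, -0.9703, 0.0000] o=[0.3687, 0.0919, 0.0000] → [-0.1108, -0.0276, 0.1516, 0.2419, -0.9703, 0.0000]
J3: z=[0.5839, 0.1456, -0.7986] o=[0.7241, -0.3760, 0.1745] → [-0.5767, -0.0405, -0.4291, 0.5839, 0.1456, -0.7986]
V = J·q̇ = [-0.6448, -0.4176, -0.1659, 0.0321, 0.4532, -0.6999]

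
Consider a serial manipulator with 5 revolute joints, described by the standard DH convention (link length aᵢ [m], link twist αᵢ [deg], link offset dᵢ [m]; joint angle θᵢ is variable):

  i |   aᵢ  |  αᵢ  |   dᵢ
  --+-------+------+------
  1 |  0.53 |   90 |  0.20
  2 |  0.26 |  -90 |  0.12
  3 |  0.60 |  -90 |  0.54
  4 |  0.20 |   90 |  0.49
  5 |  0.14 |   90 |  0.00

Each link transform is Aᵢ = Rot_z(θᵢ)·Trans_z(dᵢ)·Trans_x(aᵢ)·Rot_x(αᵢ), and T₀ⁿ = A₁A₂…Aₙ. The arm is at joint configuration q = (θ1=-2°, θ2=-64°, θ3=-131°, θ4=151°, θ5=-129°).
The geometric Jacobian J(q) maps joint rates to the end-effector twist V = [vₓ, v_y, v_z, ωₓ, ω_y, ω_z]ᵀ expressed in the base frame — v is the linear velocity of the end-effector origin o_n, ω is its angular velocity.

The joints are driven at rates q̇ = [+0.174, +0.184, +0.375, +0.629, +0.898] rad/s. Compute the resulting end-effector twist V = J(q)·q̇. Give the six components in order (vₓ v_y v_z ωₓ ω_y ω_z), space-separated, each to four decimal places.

o_n = [1.0355, -0.7857, 0.2168]
J₁: ẑ×o_n = [0.7857, 1.0355, -0.0000], ω = ẑ
J2: z=[-0.0349, -0.9994, 0.0000] o=[0.5297, -0.0185, 0.2000] → [-0.0168, 0.0006, 0.5323, -0.0349, -0.9994, 0.0000]
J3: z=[0.8982, -0.0314, 0.4384] o=[0.6394, -0.1424, -0.0337] → [0.2741, -0.0513, -0.5654, 0.8982, -0.0314, 0.4384]
J4: z=[0.3077, -0.6672, -0.6783] o=[0.9362, -0.6059, 0.5568] → [0.1049, 0.0373, 0.0109, 0.3077, -0.6672, -0.6783]
J5: z=[-0.9377, -0.3334, -0.0975] o=[1.0548, -0.7996, 0.0788] → [-0.0446, 0.1313, -0.0195, -0.9377, -0.3334, -0.0975]
V = J·q̇ = [0.2623, 0.3024, -0.1247, -0.3181, -0.9147, -0.1759]

0.2623 0.3024 -0.1247 -0.3181 -0.9147 -0.1759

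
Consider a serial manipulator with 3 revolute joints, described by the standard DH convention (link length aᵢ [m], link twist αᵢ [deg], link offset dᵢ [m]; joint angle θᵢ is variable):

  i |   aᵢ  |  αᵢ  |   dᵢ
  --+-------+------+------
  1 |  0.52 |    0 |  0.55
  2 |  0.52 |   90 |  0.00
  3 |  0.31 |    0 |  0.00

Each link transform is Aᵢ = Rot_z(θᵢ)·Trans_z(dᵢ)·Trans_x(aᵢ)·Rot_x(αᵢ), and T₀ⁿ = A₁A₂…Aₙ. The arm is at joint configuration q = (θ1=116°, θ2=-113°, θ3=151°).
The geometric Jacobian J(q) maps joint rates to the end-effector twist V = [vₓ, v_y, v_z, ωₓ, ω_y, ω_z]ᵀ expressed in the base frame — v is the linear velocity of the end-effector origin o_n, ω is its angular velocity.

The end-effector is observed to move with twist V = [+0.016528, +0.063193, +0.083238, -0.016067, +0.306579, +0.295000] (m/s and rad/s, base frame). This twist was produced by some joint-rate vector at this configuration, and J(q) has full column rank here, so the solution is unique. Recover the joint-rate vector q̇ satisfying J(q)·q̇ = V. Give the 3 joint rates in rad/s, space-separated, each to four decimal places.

0.0550 0.2400 -0.3070

o_n = [0.0206, 0.4804, 0.7003]
J₁: ẑ×o_n = [-0.4804, 0.0206, 0.0000], ω = ẑ
J2: z=[0.0000, 0.0000, 1.0000] o=[-0.2280, 0.4674, 0.5500] → [-0.0130, 0.2485, 0.0000, 0.0000, 0.0000, 1.0000]
J3: z=[0.0523, -0.9986, 0.0000] o=[0.2913, 0.4946, 0.5500] → [-0.1501, -0.0079, -0.2711, 0.0523, -0.9986, 0.0000]
q̇ = J⁺·V = [0.0550, 0.2400, -0.3070]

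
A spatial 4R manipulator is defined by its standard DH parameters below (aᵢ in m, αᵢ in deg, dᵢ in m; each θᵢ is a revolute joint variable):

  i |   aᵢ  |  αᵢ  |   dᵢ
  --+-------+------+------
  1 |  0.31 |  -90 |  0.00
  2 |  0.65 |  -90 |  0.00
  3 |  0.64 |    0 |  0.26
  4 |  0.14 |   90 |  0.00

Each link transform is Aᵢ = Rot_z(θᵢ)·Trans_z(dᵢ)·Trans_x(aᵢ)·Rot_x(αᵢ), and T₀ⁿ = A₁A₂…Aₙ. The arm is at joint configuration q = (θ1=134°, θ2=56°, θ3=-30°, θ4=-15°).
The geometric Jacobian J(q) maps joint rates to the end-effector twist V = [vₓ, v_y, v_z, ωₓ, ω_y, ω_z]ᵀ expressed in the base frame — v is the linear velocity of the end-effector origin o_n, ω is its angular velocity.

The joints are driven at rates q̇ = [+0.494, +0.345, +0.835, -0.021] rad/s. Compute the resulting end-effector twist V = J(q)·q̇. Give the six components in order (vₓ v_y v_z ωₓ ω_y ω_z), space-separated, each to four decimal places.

o_n = [-0.8733, 0.3011, -1.2258]
J₁: ẑ×o_n = [-0.3011, -0.8733, 0.0000], ω = ẑ
J2: z=[-0.7193, -0.6947, 0.0000] o=[-0.2153, 0.2230, 0.0000] → [0.8515, -0.8818, -0.5132, -0.7193, -0.6947, 0.0000]
J3: z=[0.5759, -0.5964, -0.5592] o=[-0.4678, 0.4845, -0.5389] → [0.3072, 0.6223, -0.3474, 0.5759, -0.5964, -0.5592]
J4: z=[0.5759, -0.5964, -0.5592] o=[-0.7636, 0.3301, -1.1438] → [0.0328, 0.1086, -0.0821, 0.5759, -0.5964, -0.5592]
V = J·q̇ = [0.4008, -0.2182, -0.4654, 0.2206, -0.7251, 0.0388]

0.4008 -0.2182 -0.4654 0.2206 -0.7251 0.0388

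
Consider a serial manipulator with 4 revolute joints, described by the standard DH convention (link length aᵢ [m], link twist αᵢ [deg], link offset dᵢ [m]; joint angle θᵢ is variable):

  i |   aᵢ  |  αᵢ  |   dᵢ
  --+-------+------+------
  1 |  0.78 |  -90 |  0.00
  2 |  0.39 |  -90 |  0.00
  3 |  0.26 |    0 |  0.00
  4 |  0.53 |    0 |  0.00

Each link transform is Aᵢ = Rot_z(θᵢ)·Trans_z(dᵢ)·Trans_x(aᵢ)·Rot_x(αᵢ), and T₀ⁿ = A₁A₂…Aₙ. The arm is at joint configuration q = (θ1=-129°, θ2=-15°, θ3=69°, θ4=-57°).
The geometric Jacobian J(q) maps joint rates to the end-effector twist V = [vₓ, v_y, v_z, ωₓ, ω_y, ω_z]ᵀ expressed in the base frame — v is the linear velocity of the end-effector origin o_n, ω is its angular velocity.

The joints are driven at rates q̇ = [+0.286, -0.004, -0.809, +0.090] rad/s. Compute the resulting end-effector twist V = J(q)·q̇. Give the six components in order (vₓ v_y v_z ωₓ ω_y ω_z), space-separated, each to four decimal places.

0.5063 -0.8810 0.0752 0.1140 0.1471 0.9805

o_n = [-1.3740, -1.1359, 0.2592]
J₁: ẑ×o_n = [1.1359, -1.3740, 0.0000], ω = ẑ
J2: z=[0.7771, -0.6293, 0.0000] o=[-0.4909, -0.6062, 0.0000] → [-0.1631, -0.2015, -0.9675, 0.7771, -0.6293, 0.0000]
J3: z=[-0.1629, -0.2011, -0.9659] o=[-0.7279, -0.8989, 0.1009] → [-0.2608, 0.6498, -0.0913, -0.1629, -0.2011, -0.9659]
J4: z=[-0.1629, -0.2011, -0.9659] o=[-0.9732, -0.8161, 0.1251] → [-0.3359, 0.4090, -0.0285, -0.1629, -0.2011, -0.9659]
V = J·q̇ = [0.5063, -0.8810, 0.0752, 0.1140, 0.1471, 0.9805]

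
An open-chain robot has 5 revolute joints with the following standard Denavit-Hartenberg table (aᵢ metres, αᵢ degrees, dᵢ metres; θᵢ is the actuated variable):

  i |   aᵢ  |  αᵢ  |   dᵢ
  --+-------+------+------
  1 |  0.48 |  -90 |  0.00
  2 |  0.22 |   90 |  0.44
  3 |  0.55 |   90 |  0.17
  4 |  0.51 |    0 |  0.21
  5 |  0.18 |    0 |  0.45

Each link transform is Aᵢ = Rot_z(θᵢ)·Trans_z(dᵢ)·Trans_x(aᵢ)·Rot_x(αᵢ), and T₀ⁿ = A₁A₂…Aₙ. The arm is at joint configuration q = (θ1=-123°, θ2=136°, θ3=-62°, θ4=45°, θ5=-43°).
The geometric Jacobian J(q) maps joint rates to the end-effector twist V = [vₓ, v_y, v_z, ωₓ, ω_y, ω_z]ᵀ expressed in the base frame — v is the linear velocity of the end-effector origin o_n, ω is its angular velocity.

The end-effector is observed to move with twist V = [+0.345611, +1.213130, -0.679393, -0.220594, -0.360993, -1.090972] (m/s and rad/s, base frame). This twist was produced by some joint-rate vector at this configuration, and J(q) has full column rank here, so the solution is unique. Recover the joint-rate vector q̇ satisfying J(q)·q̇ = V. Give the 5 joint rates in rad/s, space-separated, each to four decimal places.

o_n = [-1.1045, -0.1718, -0.4899]
J₁: ẑ×o_n = [0.1718, -1.1045, 0.0000], ω = ẑ
J2: z=[0.8387, -0.5446, 0.0000] o=[-0.2614, -0.4026, 0.0000] → [0.2668, 0.4108, -0.2656, 0.8387, -0.5446, 0.0000]
J3: z=[-0.3783, -0.5826, -0.7193] o=[0.1938, -0.5095, -0.1528] → [0.4393, 0.8064, -0.8841, -0.3783, -0.5826, -0.7193]
J4: z=[-0.7397, -0.2770, 0.6133] o=[-0.1767, -0.1883, -0.4545] → [-0.0003, -0.5953, -0.2692, -0.7397, -0.2770, 0.6133]
J5: z=[-0.7397, -0.2770, 0.6133] o=[-0.6691, -0.1810, -0.7027] → [-0.0646, -0.1096, -0.1274, -0.7397, -0.2770, 0.6133]
q̇ = J⁺·V = [-0.1370, -0.1790, 0.9800, -0.6190, 0.2130]

-0.1370 -0.1790 0.9800 -0.6190 0.2130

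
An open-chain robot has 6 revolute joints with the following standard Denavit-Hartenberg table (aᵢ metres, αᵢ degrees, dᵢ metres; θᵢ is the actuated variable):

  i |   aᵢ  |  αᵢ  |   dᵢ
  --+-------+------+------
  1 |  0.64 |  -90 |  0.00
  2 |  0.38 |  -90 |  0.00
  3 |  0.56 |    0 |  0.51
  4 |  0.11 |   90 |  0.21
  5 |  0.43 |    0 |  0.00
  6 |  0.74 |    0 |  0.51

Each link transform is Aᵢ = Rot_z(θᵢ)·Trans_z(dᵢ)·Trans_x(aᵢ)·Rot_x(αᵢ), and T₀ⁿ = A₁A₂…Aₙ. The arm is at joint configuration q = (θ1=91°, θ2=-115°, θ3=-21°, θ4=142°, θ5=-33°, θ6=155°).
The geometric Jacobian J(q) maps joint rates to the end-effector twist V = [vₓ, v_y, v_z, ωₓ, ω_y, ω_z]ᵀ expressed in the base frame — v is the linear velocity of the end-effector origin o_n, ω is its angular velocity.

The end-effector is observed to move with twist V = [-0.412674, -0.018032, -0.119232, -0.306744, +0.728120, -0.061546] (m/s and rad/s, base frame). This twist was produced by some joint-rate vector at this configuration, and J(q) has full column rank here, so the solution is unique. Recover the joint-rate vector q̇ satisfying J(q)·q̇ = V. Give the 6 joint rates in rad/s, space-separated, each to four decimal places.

o_n = [0.1100, 1.1019, 1.6483]
J₁: ẑ×o_n = [-1.1019, 0.1100, 0.0000], ω = ẑ
J2: z=[-0.9998, -0.0175, 0.0000] o=[-0.0112, 0.6399, 0.0000] → [-0.0288, 1.6481, -0.4598, -0.9998, -0.0175, 0.0000]
J3: z=[-0.0158, 0.9062, 0.4226] o=[-0.0084, 0.4793, 0.3444] → [0.9184, 0.0707, -0.1172, -0.0158, 0.9062, 0.4226]
J4: z=[-0.0158, 0.9062, 0.4226] o=[-0.2132, 0.7171, 1.0338] → [0.3942, 0.1463, -0.2990, -0.0158, 0.9062, 0.4226]
J5: z=[0.5213, -0.3532, 0.7769] o=[-0.1227, 0.9329, 1.0712] → [-0.3351, -0.1200, 0.1703, 0.5213, -0.3532, 0.7769]
J6: z=[0.5213, -0.3532, 0.7769] o=[0.1887, 0.8046, 0.8038] → [-0.5293, -0.5013, 0.1272, 0.5213, -0.3532, 0.7769]
q̇ = J⁺·V = [0.9480, -0.4420, -0.2790, 0.5170, -0.4360, -0.9930]

0.9480 -0.4420 -0.2790 0.5170 -0.4360 -0.9930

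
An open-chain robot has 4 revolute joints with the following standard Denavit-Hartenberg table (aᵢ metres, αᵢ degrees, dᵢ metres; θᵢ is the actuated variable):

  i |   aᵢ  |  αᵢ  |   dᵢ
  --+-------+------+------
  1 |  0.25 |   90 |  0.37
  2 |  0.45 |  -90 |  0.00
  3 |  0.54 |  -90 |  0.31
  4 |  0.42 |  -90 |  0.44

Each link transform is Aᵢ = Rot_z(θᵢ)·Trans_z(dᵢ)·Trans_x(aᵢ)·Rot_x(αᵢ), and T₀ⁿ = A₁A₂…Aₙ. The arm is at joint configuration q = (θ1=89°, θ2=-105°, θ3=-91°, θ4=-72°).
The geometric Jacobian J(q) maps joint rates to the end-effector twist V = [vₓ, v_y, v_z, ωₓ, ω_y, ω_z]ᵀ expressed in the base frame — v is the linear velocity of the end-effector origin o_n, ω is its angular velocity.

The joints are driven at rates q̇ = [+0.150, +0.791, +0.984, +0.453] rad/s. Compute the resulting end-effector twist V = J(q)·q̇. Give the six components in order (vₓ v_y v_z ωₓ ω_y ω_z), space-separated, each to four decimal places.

o_n = [0.6896, 0.6960, -0.6619]
J₁: ẑ×o_n = [-0.6960, 0.6896, 0.0000], ω = ẑ
J2: z=[0.9998, -0.0175, 0.0000] o=[0.0044, 0.2500, 0.3700] → [0.0180, 1.0318, 0.4580, 0.9998, -0.0175, 0.0000]
J3: z=[0.0169, 0.9658, -0.2588] o=[0.0023, 0.1335, -0.0647] → [-0.4312, -0.1678, -0.6543, 0.0169, 0.9658, -0.2588]
J4: z=[0.0129, -0.2590, -0.9658] o=[0.5474, 0.4259, -0.1358] → [0.3972, -0.1305, 0.0403, 0.0129, -0.2590, -0.9658]
V = J·q̇ = [-0.3346, 0.6953, -0.2633, 0.8133, 0.8192, -0.5422]

-0.3346 0.6953 -0.2633 0.8133 0.8192 -0.5422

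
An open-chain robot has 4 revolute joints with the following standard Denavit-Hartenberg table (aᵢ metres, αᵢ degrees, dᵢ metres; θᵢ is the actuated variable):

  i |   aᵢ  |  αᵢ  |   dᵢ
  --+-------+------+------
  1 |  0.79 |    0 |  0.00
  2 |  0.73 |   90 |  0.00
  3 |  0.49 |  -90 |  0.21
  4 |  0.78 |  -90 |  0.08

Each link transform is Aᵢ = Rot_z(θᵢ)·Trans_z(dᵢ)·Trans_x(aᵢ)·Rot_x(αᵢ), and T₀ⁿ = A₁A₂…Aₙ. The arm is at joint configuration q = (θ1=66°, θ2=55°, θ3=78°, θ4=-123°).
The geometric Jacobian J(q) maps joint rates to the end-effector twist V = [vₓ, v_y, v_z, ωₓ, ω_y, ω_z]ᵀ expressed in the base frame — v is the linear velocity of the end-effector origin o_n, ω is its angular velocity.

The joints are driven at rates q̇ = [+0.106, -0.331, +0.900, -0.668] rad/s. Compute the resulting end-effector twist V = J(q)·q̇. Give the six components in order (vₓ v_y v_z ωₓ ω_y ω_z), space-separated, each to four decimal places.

-0.0072 -0.3416 -0.4857 0.4349 1.0236 -0.3639

o_n = [0.7194, 1.7371, 0.0804]
J₁: ẑ×o_n = [-1.7371, 0.7194, 0.0000], ω = ẑ
J2: z=[0.0000, 0.0000, 1.0000] o=[0.3213, 0.7217, 0.0000] → [-1.0154, 0.3981, 0.0000, 0.0000, 0.0000, 1.0000]
J3: z=[0.8572, 0.5150, 0.0000] o=[-0.0547, 1.3474, 0.0000] → [0.0414, -0.0689, -0.0647, 0.8572, 0.5150, 0.0000]
J4: z=[0.5038, -0.8384, 0.2079] o=[0.0729, 1.5429, 0.4793] → [0.2941, 0.3354, 0.6399, 0.5038, -0.8384, 0.2079]
V = J·q̇ = [-0.0072, -0.3416, -0.4857, 0.4349, 1.0236, -0.3639]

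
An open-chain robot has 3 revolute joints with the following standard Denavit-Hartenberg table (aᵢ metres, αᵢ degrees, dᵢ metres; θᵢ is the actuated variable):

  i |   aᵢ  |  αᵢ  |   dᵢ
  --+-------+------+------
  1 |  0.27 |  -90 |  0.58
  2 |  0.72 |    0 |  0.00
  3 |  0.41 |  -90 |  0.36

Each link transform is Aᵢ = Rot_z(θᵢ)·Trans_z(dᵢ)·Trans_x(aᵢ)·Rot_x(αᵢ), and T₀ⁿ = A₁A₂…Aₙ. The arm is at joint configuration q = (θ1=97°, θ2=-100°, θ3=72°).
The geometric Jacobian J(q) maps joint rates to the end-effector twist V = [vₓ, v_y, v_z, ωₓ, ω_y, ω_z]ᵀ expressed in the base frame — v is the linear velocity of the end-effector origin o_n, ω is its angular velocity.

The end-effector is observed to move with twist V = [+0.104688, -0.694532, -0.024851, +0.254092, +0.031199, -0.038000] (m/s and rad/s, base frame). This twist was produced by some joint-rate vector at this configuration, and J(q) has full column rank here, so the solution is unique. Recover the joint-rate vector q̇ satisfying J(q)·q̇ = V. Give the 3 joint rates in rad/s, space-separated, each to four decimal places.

o_n = [-0.4191, 0.4593, 1.4815]
J₁: ẑ×o_n = [-0.4593, -0.4191, 0.0000], ω = ẑ
J2: z=[-0.9925, -0.1219, 0.0000] o=[-0.0329, 0.2680, 0.5800] → [-0.1099, 0.8948, -0.2370, -0.9925, -0.1219, 0.0000]
J3: z=[-0.9925, -0.1219, 0.0000] o=[-0.0177, 0.1439, 1.2891] → [-0.0235, 0.1910, -0.3620, -0.9925, -0.1219, 0.0000]
q̇ = J⁺·V = [-0.0380, -0.9400, 0.6840]

-0.0380 -0.9400 0.6840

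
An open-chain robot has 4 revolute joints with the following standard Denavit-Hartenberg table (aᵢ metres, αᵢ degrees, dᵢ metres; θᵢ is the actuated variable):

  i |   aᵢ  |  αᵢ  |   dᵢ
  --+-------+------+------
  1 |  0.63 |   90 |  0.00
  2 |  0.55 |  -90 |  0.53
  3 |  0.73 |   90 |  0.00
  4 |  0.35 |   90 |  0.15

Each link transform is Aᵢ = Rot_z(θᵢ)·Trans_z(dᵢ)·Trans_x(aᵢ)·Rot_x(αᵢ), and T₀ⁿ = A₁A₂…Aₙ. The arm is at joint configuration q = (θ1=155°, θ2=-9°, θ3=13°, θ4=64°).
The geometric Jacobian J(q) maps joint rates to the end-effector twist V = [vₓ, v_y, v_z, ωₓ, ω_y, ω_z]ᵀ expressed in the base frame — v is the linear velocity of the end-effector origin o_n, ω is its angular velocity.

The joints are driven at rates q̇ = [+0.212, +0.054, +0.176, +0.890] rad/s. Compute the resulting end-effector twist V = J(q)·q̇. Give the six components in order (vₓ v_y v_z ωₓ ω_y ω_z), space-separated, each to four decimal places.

o_n = [-1.7069, 1.3227, 0.0847]
J₁: ẑ×o_n = [-1.3227, -1.7069, 0.0000], ω = ẑ
J2: z=[0.4226, 0.9063, 0.0000] o=[-0.5710, 0.2662, 0.0000] → [0.0768, -0.0358, 1.4760, 0.4226, 0.9063, 0.0000]
J3: z=[-0.1418, 0.0661, 0.9877] o=[-0.8393, 0.9762, -0.0860] → [-0.3310, -0.8327, 0.0082, -0.1418, 0.0661, 0.9877]
J4: z=[0.2104, 0.9770, -0.0352] o=[-1.5454, 1.1242, -0.1973] → [0.2825, -0.0537, 0.1995, 0.2104, 0.9770, -0.0352]
V = J·q̇ = [-0.0831, -0.5581, 0.2587, 0.1851, 0.9301, 0.3545]

-0.0831 -0.5581 0.2587 0.1851 0.9301 0.3545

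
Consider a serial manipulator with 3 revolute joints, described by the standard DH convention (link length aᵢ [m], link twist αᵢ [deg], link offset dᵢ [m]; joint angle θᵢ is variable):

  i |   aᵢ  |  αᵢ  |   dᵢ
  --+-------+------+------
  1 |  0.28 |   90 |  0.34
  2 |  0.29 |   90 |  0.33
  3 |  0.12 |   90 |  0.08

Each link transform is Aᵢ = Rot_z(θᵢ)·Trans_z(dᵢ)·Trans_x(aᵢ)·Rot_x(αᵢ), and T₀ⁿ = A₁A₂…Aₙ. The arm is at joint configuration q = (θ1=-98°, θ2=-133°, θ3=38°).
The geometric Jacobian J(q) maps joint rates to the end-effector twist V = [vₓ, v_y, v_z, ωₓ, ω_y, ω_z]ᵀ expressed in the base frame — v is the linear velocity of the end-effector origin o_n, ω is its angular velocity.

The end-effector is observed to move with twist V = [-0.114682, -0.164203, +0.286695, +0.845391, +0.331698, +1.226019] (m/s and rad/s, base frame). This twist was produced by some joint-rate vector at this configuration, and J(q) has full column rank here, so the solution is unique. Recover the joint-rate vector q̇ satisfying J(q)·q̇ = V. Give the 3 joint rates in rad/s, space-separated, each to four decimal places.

0.8100 -0.7910 0.6100

o_n = [-0.3943, 0.0966, 0.1133]
J₁: ẑ×o_n = [-0.0966, -0.3943, 0.0000], ω = ẑ
J2: z=[-0.9903, 0.1392, 0.0000] o=[-0.0390, -0.2773, 0.3400] → [-0.0315, -0.2245, -0.3208, -0.9903, 0.1392, 0.0000]
J3: z=[0.1018, 0.7242, 0.6820] o=[-0.3382, -0.0355, 0.1279] → [-0.1007, -0.0367, 0.0540, 0.1018, 0.7242, 0.6820]
q̇ = J⁺·V = [0.8100, -0.7910, 0.6100]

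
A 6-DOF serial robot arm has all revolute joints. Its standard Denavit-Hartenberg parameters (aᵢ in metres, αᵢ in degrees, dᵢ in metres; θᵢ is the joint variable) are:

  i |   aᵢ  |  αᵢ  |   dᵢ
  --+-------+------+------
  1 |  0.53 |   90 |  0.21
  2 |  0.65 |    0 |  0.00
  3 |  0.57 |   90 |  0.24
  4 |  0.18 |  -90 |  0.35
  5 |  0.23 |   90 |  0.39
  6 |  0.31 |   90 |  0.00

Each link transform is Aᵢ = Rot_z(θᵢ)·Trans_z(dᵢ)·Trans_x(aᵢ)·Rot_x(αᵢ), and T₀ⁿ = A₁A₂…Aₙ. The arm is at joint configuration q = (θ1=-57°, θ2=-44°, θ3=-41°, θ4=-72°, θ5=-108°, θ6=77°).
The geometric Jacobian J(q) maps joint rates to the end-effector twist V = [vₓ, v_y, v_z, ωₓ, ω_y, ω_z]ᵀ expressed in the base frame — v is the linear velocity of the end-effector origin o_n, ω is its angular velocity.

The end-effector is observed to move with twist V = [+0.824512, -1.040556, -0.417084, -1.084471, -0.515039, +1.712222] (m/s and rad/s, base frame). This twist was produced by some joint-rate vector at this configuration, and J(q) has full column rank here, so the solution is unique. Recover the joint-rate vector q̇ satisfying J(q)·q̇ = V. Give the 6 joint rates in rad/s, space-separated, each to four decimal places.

0.9600 -0.2840 0.9050 0.3450 -0.5500 0.8170

o_n = [-0.0526, -0.5997, -1.5473]
J₁: ẑ×o_n = [0.5997, -0.0526, 0.0000], ω = ẑ
J2: z=[-0.8387, -0.5446, 0.0000] o=[0.2887, -0.4445, 0.2100] → [0.9571, -1.4738, -0.0557, -0.8387, -0.5446, 0.0000]
J3: z=[-0.8387, -0.5446, 0.0000] o=[0.5433, -0.8366, -0.2415] → [0.7112, -1.0951, -0.5233, -0.8387, -0.5446, 0.0000]
J4: z=[-0.5426, 0.8355, -0.0872] o=[0.3691, -1.0090, -0.8094] → [-0.5809, -0.3636, 0.1303, -0.5426, 0.8355, -0.0872]
J5: z=[-0.2140, -0.2378, -0.9474] o=[0.3254, -0.6274, -0.8953] → [0.1813, 0.2186, -0.0958, -0.2140, -0.2378, -0.9474]
J6: z=[-0.6049, -0.7293, 0.3197] o=[0.0655, -0.5726, -1.2620] → [0.2168, -0.2104, -0.0698, -0.6049, -0.7293, 0.3197]
q̇ = J⁺·V = [0.9600, -0.2840, 0.9050, 0.3450, -0.5500, 0.8170]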